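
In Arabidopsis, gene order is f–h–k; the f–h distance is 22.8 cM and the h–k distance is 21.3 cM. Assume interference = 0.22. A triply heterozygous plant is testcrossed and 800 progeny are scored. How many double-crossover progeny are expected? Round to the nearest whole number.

Map distances give recombination frequencies of 0.228 and 0.213 for the two intervals.
With interference 0.22 (so coincidence = 0.78), expected double-crossover frequency = 0.228 × 0.213 × 0.78 = 0.03788.
Expected number = 0.03788 × 800 = 30.30 ≈ 30.

30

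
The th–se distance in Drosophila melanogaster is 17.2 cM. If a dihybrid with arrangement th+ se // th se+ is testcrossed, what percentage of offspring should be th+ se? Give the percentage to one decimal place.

41.4%

A map distance of 17.2 cM corresponds to a recombination frequency of 0.172.
The F1 is th+ se / th se+, so th+ se is a parental gamete class with expected frequency (1 − r)/2 = 0.828/2 = 0.4140.
That is 0.4140 = 41.4% of the progeny.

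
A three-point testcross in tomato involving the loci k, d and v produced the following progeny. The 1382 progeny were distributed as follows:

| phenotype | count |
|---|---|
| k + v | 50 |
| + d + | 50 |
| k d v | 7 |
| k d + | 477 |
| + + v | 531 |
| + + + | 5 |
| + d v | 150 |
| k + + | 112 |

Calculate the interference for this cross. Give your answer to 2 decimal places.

0.46

The two most frequent reciprocal classes, + + v and k d +, are the parental types, so the F1 was + + v / k d +.
The two rarest classes, + + + and k d v, are the double crossovers. Comparing them with the parentals, only the v allele has switched, so v is the middle locus and the order is k – v – d.
k–v: (100 + 12)/1382 = 0.0810; v–d: (262 + 12)/1382 = 0.1983.
Expected DCO frequency = 0.0810 × 0.1983 ≈ 0.01606; observed = 12/1382 ≈ 0.00868.
Coefficient of coincidence = 0.00868/0.01606 ≈ 0.54; interference = 1 − 0.54 = 0.46.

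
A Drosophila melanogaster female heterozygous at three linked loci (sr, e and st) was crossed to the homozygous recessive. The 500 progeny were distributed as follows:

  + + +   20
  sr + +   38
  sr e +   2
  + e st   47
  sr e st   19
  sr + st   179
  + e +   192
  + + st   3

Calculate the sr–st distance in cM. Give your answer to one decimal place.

The two most frequent reciprocal classes, + e + and sr + st, are the parental types, so the F1 was + e + / sr + st.
The two rarest classes, sr e + and + + st, are the double crossovers. Comparing them with the parentals, only the sr allele has switched, so sr is the middle locus and the order is e – sr – st.
Crossovers in the sr–st interval produce the single-crossover classes + e st and sr + + (47 + 38 = 85) plus the double crossovers (5).
RF(sr–st) = (85 + 5) / 500 = 90/500 = 0.1800 → 18.0 cM.

18.0 cM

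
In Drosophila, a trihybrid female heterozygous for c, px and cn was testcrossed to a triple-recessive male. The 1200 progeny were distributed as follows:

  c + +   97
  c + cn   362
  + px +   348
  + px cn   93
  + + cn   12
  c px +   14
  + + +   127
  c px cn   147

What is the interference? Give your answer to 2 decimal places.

The two most frequent reciprocal classes, + px + and c + cn, are the parental types, so the F1 was + px + / c + cn.
The two rarest classes, c px + and + + cn, are the double crossovers. Comparing them with the parentals, only the c allele has switched, so c is the middle locus and the order is px – c – cn.
px–c: (274 + 26)/1200 = 0.2500; c–cn: (190 + 26)/1200 = 0.1800.
Expected DCO frequency = 0.2500 × 0.1800 ≈ 0.04500; observed = 26/1200 ≈ 0.02167.
Coefficient of coincidence = 0.02167/0.04500 ≈ 0.48; interference = 1 − 0.48 = 0.52.

0.52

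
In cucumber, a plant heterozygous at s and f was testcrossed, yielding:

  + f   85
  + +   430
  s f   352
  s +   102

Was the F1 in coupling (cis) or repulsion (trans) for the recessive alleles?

The two most frequent classes are + + (430) and s f (352); these are the parental (non-recombinant) types.
So the F1 carried + + on one chromosome and s f on the other — the recessive alleles are on the same chromosome (cis / coupling).

cis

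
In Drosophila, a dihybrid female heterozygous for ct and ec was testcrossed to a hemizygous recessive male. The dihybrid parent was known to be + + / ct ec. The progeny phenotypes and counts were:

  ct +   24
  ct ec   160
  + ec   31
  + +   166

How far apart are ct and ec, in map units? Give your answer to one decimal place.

The recombinant classes are + ec and ct +: 31 + 24 = 55.
Recombination frequency = 55/381 = 0.1444 ≈ 14.4%, i.e. 14.4 map units.

14.4 map units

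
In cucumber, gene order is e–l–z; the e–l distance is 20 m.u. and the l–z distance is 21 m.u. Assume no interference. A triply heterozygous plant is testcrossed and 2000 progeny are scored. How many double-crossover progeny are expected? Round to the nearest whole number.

84

Map distances give recombination frequencies of 0.200 and 0.210 for the two intervals.
With no interference, expected double-crossover frequency = 0.200 × 0.210 = 0.04200.
Expected number = 0.04200 × 2000 = 84.00 ≈ 84.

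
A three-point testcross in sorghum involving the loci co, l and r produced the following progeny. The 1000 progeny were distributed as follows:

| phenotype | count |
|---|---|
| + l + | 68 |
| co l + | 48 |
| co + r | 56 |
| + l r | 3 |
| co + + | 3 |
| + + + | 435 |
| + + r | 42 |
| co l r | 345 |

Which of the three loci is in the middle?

The two most frequent reciprocal classes, co l r and + + +, are the parental types, so the F1 was co l r / + + +.
The two rarest classes, + l r and co + +, are the double crossovers. Comparing them with the parentals, only the co allele has switched, so co is the middle locus and the order is l – co – r.

co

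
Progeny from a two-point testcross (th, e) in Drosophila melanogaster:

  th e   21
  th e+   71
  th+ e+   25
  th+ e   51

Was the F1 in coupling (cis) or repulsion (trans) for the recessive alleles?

The two most frequent classes are th+ e (51) and th e+ (71); these are the parental (non-recombinant) types.
So the F1 carried th+ e on one chromosome and th e+ on the other — the recessive alleles are on opposite chromosomes (trans / repulsion).

trans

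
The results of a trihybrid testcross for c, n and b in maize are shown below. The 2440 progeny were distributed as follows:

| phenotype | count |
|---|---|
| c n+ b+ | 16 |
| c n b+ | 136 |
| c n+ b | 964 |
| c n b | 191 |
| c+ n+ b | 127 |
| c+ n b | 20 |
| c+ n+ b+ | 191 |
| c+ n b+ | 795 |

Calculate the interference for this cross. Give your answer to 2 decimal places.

The two most frequent reciprocal classes, c n+ b and c+ n b+, are the parental types, so the F1 was c n+ b / c+ n b+.
The two rarest classes, c n+ b+ and c+ n b, are the double crossovers. Comparing them with the parentals, only the b allele has switched, so b is the middle locus and the order is n – b – c.
n–b: (382 + 36)/2440 = 0.1713; b–c: (263 + 36)/2440 = 0.1225.
Expected DCO frequency = 0.1713 × 0.1225 ≈ 0.02098; observed = 36/2440 ≈ 0.01475.
Coefficient of coincidence = 0.01475/0.02098 ≈ 0.70; interference = 1 − 0.70 = 0.30.

0.30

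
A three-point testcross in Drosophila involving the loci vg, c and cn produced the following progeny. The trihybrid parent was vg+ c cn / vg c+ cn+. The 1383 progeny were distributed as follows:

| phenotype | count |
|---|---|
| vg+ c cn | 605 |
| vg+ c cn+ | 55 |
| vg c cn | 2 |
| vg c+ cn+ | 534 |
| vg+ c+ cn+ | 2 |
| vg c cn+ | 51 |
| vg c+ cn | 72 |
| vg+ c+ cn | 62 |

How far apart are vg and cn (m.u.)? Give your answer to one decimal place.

The two rarest classes, vg c cn and vg+ c+ cn+, are the double crossovers. Comparing them with the parentals, only the vg allele has switched, so vg is the middle locus and the order is c – vg – cn.
Crossovers in the vg–cn interval produce the single-crossover classes vg+ c cn+ and vg c+ cn (55 + 72 = 127) plus the double crossovers (4).
RF(vg–cn) = (127 + 4) / 1383 = 131/1383 = 0.0947 → 9.5 m.u.

9.5 m.u.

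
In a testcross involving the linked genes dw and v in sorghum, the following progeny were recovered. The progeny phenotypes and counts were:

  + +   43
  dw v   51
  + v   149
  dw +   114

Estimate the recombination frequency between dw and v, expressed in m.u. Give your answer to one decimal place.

The two most frequent classes, + v (149) and dw + (114), are the parental types, so the F1 was + v / dw +.
The recombinant classes are + + and dw v: 43 + 51 = 94.
Recombination frequency = 94/357 = 0.2633 ≈ 26.3%, i.e. 26.3 m.u.

26.3 m.u.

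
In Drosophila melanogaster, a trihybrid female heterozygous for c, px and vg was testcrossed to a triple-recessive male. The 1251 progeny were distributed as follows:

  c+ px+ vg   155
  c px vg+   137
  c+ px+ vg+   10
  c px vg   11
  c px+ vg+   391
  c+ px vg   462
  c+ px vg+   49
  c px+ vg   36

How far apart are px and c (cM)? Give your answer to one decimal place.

25.0 cM

The two most frequent reciprocal classes, c px+ vg+ and c+ px vg, are the parental types, so the F1 was c px+ vg+ / c+ px vg.
The two rarest classes, c+ px+ vg+ and c px vg, are the double crossovers. Comparing them with the parentals, only the c allele has switched, so c is the middle locus and the order is px – c – vg.
Crossovers in the px–c interval produce the single-crossover classes c px vg+ and c+ px+ vg (137 + 155 = 292) plus the double crossovers (21).
RF(px–c) = (292 + 21) / 1251 = 313/1251 = 0.2502 → 25.0 cM.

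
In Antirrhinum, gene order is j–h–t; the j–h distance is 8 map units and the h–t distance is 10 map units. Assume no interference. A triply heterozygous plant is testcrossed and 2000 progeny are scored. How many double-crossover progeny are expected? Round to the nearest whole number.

Map distances give recombination frequencies of 0.080 and 0.100 for the two intervals.
With no interference, expected double-crossover frequency = 0.080 × 0.100 = 0.00800.
Expected number = 0.00800 × 2000 = 16.00 ≈ 16.

16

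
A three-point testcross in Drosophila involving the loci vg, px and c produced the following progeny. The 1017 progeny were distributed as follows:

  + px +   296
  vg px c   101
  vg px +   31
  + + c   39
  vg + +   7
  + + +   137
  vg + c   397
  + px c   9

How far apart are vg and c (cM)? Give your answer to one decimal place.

8.5 cM

The two most frequent reciprocal classes, + px + and vg + c, are the parental types, so the F1 was + px + / vg + c.
The two rarest classes, + px c and vg + +, are the double crossovers. Comparing them with the parentals, only the c allele has switched, so c is the middle locus and the order is vg – c – px.
Crossovers in the vg–c interval produce the single-crossover classes vg px + and + + c (31 + 39 = 70) plus the double crossovers (16).
RF(vg–c) = (70 + 16) / 1017 = 86/1017 = 0.0846 → 8.5 cM.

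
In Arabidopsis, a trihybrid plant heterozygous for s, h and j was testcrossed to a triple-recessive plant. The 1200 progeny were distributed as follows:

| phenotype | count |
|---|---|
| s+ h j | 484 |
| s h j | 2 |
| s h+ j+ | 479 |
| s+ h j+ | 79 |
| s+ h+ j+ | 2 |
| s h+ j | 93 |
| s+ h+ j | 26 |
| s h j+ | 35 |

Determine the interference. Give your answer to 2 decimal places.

The two most frequent reciprocal classes, s+ h j and s h+ j+, are the parental types, so the F1 was s+ h j / s h+ j+.
The two rarest classes, s h j and s+ h+ j+, are the double crossovers. Comparing them with the parentals, only the s allele has switched, so s is the middle locus and the order is j – s – h.
j–s: (172 + 4)/1200 = 0.1467; s–h: (61 + 4)/1200 = 0.0542.
Expected DCO frequency = 0.1467 × 0.0542 ≈ 0.00795; observed = 4/1200 ≈ 0.00333.
Coefficient of coincidence = 0.00333/0.00795 ≈ 0.42; interference = 1 − 0.42 = 0.58.

0.58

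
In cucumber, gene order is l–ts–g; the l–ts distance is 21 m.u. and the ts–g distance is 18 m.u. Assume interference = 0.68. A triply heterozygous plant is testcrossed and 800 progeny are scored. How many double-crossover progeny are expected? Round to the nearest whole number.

Map distances give recombination frequencies of 0.210 and 0.180 for the two intervals.
With interference 0.68 (so coincidence = 0.32), expected double-crossover frequency = 0.210 × 0.180 × 0.32 = 0.01210.
Expected number = 0.01210 × 800 = 9.68 ≈ 10.

10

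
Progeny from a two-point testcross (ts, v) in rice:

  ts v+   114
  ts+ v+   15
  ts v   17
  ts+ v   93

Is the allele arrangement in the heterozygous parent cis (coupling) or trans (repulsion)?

trans

The two most frequent classes are ts+ v (93) and ts v+ (114); these are the parental (non-recombinant) types.
So the F1 carried ts+ v on one chromosome and ts v+ on the other — the recessive alleles are on opposite chromosomes (trans / repulsion).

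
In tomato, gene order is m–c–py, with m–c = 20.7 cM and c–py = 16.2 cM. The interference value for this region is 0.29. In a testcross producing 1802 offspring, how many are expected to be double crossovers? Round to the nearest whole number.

43

Map distances give recombination frequencies of 0.207 and 0.162 for the two intervals.
With interference 0.29 (so coincidence = 0.71), expected double-crossover frequency = 0.207 × 0.162 × 0.71 = 0.02381.
Expected number = 0.02381 × 1802 = 42.90 ≈ 43.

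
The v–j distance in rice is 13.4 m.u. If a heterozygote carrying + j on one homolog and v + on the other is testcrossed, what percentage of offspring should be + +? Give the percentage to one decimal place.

6.7%

A map distance of 13.4 m.u. corresponds to a recombination frequency of 0.134.
The F1 is + j / v +, so + + is a recombinant gamete class with expected frequency r/2 = 0.134/2 = 0.0670.
That is 0.0670 = 6.7% of the progeny.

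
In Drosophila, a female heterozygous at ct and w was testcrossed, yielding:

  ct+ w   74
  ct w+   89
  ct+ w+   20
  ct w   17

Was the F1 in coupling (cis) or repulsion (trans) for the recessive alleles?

The two most frequent classes are ct+ w (74) and ct w+ (89); these are the parental (non-recombinant) types.
So the F1 carried ct+ w on one chromosome and ct w+ on the other — the recessive alleles are on opposite chromosomes (trans / repulsion).

trans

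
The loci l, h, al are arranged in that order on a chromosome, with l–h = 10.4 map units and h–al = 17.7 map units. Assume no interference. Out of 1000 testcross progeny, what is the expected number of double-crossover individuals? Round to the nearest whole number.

18

Map distances give recombination frequencies of 0.104 and 0.177 for the two intervals.
With no interference, expected double-crossover frequency = 0.104 × 0.177 = 0.01841.
Expected number = 0.01841 × 1000 = 18.41 ≈ 18.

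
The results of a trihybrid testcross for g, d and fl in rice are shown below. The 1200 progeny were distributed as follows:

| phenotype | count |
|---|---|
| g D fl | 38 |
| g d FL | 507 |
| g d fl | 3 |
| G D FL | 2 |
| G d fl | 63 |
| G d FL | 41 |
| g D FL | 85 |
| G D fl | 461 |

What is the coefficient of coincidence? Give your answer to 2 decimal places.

The two most frequent reciprocal classes, G D fl and g d FL, are the parental types, so the F1 was G D fl / g d FL.
The two rarest classes, G D FL and g d fl, are the double crossovers. Comparing them with the parentals, only the fl allele has switched, so fl is the middle locus and the order is g – fl – d.
g–fl: (79 + 5)/1200 = 0.0700; fl–d: (148 + 5)/1200 = 0.1275.
Expected DCO frequency = 0.0700 × 0.1275 ≈ 0.00893; observed = 5/1200 ≈ 0.00417.
Coefficient of coincidence = 0.00417/0.00893 ≈ 0.47.

0.47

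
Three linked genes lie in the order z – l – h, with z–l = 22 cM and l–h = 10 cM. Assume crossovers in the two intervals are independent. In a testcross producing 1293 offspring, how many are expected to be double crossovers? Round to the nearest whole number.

Map distances give recombination frequencies of 0.220 and 0.100 for the two intervals.
With no interference, expected double-crossover frequency = 0.220 × 0.100 = 0.02200.
Expected number = 0.02200 × 1293 = 28.45 ≈ 28.

28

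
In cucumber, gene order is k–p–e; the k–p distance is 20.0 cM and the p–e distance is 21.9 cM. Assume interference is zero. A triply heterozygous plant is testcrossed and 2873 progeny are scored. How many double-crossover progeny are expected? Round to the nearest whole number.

Map distances give recombination frequencies of 0.200 and 0.219 for the two intervals.
With no interference, expected double-crossover frequency = 0.200 × 0.219 = 0.04380.
Expected number = 0.04380 × 2873 = 125.84 ≈ 126.

126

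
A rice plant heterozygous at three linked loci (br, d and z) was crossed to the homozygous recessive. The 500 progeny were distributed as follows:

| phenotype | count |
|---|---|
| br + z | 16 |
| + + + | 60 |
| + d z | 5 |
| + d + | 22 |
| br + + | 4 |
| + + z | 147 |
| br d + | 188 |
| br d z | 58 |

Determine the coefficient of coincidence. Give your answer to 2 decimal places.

0.75

The two most frequent reciprocal classes, br d + and + + z, are the parental types, so the F1 was br d + / + + z.
The two rarest classes, br + + and + d z, are the double crossovers. Comparing them with the parentals, only the d allele has switched, so d is the middle locus and the order is br – d – z.
br–d: (38 + 9)/500 = 0.0940; d–z: (118 + 9)/500 = 0.2540.
Expected DCO frequency = 0.0940 × 0.2540 ≈ 0.02388; observed = 9/500 ≈ 0.01800.
Coefficient of coincidence = 0.01800/0.02388 ≈ 0.75.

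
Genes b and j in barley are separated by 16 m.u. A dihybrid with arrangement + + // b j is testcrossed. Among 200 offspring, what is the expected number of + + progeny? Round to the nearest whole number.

84

A map distance of 16 m.u. corresponds to a recombination frequency of 0.160.
The F1 is + + / b j, so + + is a parental gamete class with expected frequency (1 − r)/2 = 0.840/2 = 0.4200.
Expected number = 0.4200 × 200 = 84.00 ≈ 84.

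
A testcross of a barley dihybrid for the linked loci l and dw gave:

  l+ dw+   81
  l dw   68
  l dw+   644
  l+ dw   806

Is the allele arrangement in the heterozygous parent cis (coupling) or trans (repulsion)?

The two most frequent classes are l+ dw (806) and l dw+ (644); these are the parental (non-recombinant) types.
So the F1 carried l+ dw on one chromosome and l dw+ on the other — the recessive alleles are on opposite chromosomes (trans / repulsion).

trans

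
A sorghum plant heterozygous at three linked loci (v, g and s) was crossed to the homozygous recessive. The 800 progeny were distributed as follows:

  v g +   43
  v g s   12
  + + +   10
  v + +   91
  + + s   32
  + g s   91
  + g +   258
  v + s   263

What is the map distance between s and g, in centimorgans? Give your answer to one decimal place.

The two most frequent reciprocal classes, + g + and v + s, are the parental types, so the F1 was + g + / v + s.
The two rarest classes, + + + and v g s, are the double crossovers. Comparing them with the parentals, only the g allele has switched, so g is the middle locus and the order is v – g – s.
Crossovers in the g–s interval produce the single-crossover classes + g s and v + + (91 + 91 = 182) plus the double crossovers (22).
RF(g–s) = (182 + 22) / 800 = 204/800 = 0.2550 → 25.5 centimorgans.

25.5 centimorgans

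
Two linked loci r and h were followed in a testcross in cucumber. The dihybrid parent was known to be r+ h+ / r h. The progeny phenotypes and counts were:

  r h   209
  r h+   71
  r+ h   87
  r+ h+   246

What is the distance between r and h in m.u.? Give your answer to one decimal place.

The recombinant classes are r+ h and r h+: 87 + 71 = 158.
Recombination frequency = 158/613 = 0.2577 ≈ 25.8%, i.e. 25.8 m.u.

25.8 m.u.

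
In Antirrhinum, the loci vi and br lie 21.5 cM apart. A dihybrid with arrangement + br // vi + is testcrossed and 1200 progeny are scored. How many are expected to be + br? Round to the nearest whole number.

A map distance of 21.5 cM corresponds to a recombination frequency of 0.215.
The F1 is + br / vi +, so + br is a parental gamete class with expected frequency (1 − r)/2 = 0.785/2 = 0.3925.
Expected number = 0.3925 × 1200 = 471.00 ≈ 471.

471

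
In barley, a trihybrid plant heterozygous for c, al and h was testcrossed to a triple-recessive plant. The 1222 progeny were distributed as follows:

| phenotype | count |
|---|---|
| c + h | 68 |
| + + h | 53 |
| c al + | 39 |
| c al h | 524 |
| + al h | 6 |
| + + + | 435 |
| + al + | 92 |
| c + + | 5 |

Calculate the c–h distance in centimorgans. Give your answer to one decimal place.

The two most frequent reciprocal classes, c al h and + + +, are the parental types, so the F1 was c al h / + + +.
The two rarest classes, + al h and c + +, are the double crossovers. Comparing them with the parentals, only the c allele has switched, so c is the middle locus and the order is al – c – h.
Crossovers in the c–h interval produce the single-crossover classes c al + and + + h (39 + 53 = 92) plus the double crossovers (11).
RF(c–h) = (92 + 11) / 1222 = 103/1222 = 0.0843 → 8.4 centimorgans.

8.4 centimorgans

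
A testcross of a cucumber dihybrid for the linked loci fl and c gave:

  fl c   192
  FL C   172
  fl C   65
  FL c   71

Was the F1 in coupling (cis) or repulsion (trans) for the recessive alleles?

The two most frequent classes are FL C (172) and fl c (192); these are the parental (non-recombinant) types.
So the F1 carried FL C on one chromosome and fl c on the other — the recessive alleles are on the same chromosome (cis / coupling).

cis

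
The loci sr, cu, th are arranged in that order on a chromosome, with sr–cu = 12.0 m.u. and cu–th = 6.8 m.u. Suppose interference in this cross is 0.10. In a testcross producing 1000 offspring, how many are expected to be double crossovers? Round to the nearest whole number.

7

Map distances give recombination frequencies of 0.120 and 0.068 for the two intervals.
With interference 0.10 (so coincidence = 0.90), expected double-crossover frequency = 0.120 × 0.068 × 0.90 = 0.00734.
Expected number = 0.00734 × 1000 = 7.34 ≈ 7.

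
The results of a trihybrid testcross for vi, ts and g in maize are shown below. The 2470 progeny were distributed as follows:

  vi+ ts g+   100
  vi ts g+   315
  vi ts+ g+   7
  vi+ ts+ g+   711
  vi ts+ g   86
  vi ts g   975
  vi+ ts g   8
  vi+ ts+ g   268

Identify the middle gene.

vi

The two most frequent reciprocal classes, vi+ ts+ g+ and vi ts g, are the parental types, so the F1 was vi+ ts+ g+ / vi ts g.
The two rarest classes, vi ts+ g+ and vi+ ts g, are the double crossovers. Comparing them with the parentals, only the vi allele has switched, so vi is the middle locus and the order is g – vi – ts.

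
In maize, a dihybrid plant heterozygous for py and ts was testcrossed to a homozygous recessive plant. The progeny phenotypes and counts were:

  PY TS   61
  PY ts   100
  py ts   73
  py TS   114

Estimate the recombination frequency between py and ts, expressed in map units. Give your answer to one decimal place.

The two most frequent classes, PY ts (100) and py TS (114), are the parental types, so the F1 was PY ts / py TS.
The recombinant classes are PY TS and py ts: 61 + 73 = 134.
Recombination frequency = 134/348 = 0.3851 ≈ 38.5%, i.e. 38.5 map units.

38.5 map units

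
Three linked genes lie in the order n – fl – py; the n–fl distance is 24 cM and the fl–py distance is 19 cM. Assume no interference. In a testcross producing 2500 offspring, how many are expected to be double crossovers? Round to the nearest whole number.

114

Map distances give recombination frequencies of 0.240 and 0.190 for the two intervals.
With no interference, expected double-crossover frequency = 0.240 × 0.190 = 0.04560.
Expected number = 0.04560 × 2500 = 114.00 ≈ 114.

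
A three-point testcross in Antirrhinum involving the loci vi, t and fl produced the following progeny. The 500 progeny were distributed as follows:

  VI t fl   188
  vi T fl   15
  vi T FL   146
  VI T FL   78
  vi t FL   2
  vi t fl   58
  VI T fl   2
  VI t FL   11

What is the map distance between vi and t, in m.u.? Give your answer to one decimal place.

28.0 m.u.

The two most frequent reciprocal classes, VI t fl and vi T FL, are the parental types, so the F1 was VI t fl / vi T FL.
The two rarest classes, VI T fl and vi t FL, are the double crossovers. Comparing them with the parentals, only the t allele has switched, so t is the middle locus and the order is fl – t – vi.
Crossovers in the t–vi interval produce the single-crossover classes vi t fl and VI T FL (58 + 78 = 136) plus the double crossovers (4).
RF(t–vi) = (136 + 4) / 500 = 140/500 = 0.2800 → 28.0 m.u.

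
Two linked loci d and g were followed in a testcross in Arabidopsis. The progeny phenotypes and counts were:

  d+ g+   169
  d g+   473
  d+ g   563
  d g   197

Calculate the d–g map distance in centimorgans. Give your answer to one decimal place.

26.1 centimorgans

The two most frequent classes, d+ g (563) and d g+ (473), are the parental types, so the F1 was d+ g / d g+.
The recombinant classes are d+ g+ and d g: 169 + 197 = 366.
Recombination frequency = 366/1402 = 0.2611 ≈ 26.1%, i.e. 26.1 centimorgans.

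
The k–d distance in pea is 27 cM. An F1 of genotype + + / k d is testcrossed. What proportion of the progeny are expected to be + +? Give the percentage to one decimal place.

36.5%

A map distance of 27 cM corresponds to a recombination frequency of 0.270.
The F1 is + + / k d, so + + is a parental gamete class with expected frequency (1 − r)/2 = 0.730/2 = 0.3650.
That is 0.3650 = 36.5% of the progeny.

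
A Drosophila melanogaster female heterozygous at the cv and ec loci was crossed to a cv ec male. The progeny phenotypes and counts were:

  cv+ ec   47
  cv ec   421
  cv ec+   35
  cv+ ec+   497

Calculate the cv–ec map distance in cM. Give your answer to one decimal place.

The two most frequent classes, cv+ ec+ (497) and cv ec (421), are the parental types, so the F1 was cv+ ec+ / cv ec.
The recombinant classes are cv+ ec and cv ec+: 47 + 35 = 82.
Recombination frequency = 82/1000 = 0.0820 ≈ 8.2%, i.e. 8.2 cM.

8.2 cM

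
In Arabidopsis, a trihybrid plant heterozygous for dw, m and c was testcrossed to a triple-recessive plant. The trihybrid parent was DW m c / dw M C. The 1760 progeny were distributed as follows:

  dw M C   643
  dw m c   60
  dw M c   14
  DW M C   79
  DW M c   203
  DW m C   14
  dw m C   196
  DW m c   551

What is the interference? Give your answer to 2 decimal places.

The two rarest classes, DW m C and dw M c, are the double crossovers. Comparing them with the parentals, only the c allele has switched, so c is the middle locus and the order is m – c – dw.
m–c: (399 + 28)/1760 = 0.2426; c–dw: (139 + 28)/1760 = 0.0949.
Expected DCO frequency = 0.2426 × 0.0949 ≈ 0.02302; observed = 28/1760 ≈ 0.01591.
Coefficient of coincidence = 0.01591/0.02302 ≈ 0.69; interference = 1 − 0.69 = 0.31.

0.31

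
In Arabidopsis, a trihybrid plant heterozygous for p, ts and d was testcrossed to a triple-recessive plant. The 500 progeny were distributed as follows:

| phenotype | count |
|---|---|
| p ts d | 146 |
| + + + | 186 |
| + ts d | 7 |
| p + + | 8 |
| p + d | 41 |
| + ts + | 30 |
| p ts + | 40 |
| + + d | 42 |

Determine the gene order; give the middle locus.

The two most frequent reciprocal classes, + + + and p ts d, are the parental types, so the F1 was + + + / p ts d.
The two rarest classes, p + + and + ts d, are the double crossovers. Comparing them with the parentals, only the p allele has switched, so p is the middle locus and the order is ts – p – d.

p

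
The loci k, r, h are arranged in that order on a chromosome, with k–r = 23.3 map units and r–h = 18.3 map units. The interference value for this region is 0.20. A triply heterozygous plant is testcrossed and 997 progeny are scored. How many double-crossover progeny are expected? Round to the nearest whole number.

Map distances give recombination frequencies of 0.233 and 0.183 for the two intervals.
With interference 0.20 (so coincidence = 0.80), expected double-crossover frequency = 0.233 × 0.183 × 0.80 = 0.03411.
Expected number = 0.03411 × 997 = 34.01 ≈ 34.

34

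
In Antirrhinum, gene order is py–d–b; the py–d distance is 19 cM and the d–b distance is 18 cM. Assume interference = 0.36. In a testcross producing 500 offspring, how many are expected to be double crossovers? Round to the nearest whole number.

11

Map distances give recombination frequencies of 0.190 and 0.180 for the two intervals.
With interference 0.36 (so coincidence = 0.64), expected double-crossover frequency = 0.190 × 0.180 × 0.64 = 0.02189.
Expected number = 0.02189 × 500 = 10.94 ≈ 11.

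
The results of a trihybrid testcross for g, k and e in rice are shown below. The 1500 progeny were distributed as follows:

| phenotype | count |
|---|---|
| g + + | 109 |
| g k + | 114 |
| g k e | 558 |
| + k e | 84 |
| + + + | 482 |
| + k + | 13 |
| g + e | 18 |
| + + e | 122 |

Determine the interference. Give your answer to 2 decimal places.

The two most frequent reciprocal classes, + + + and g k e, are the parental types, so the F1 was + + + / g k e.
The two rarest classes, + k + and g + e, are the double crossovers. Comparing them with the parentals, only the k allele has switched, so k is the middle locus and the order is g – k – e.
g–k: (193 + 31)/1500 = 0.1493; k–e: (236 + 31)/1500 = 0.1780.
Expected DCO frequency = 0.1493 × 0.1780 ≈ 0.02658; observed = 31/1500 ≈ 0.02067.
Coefficient of coincidence = 0.02067/0.02658 ≈ 0.78; interference = 1 − 0.78 = 0.22.

0.22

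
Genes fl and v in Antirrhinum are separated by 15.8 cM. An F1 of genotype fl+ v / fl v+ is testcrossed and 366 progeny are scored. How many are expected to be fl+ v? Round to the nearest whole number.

154

A map distance of 15.8 cM corresponds to a recombination frequency of 0.158.
The F1 is fl+ v / fl v+, so fl+ v is a parental gamete class with expected frequency (1 − r)/2 = 0.842/2 = 0.4210.
Expected number = 0.4210 × 366 = 154.09 ≈ 154.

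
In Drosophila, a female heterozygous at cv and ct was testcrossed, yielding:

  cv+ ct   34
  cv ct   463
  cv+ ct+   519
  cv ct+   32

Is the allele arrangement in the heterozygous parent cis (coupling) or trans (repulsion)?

The two most frequent classes are cv+ ct+ (519) and cv ct (463); these are the parental (non-recombinant) types.
So the F1 carried cv+ ct+ on one chromosome and cv ct on the other — the recessive alleles are on the same chromosome (cis / coupling).

cis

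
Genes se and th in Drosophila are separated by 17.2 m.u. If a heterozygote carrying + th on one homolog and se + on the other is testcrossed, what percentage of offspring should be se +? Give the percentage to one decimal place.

41.4%

A map distance of 17.2 m.u. corresponds to a recombination frequency of 0.172.
The F1 is + th / se +, so se + is a parental gamete class with expected frequency (1 − r)/2 = 0.828/2 = 0.4140.
That is 0.4140 = 41.4% of the progeny.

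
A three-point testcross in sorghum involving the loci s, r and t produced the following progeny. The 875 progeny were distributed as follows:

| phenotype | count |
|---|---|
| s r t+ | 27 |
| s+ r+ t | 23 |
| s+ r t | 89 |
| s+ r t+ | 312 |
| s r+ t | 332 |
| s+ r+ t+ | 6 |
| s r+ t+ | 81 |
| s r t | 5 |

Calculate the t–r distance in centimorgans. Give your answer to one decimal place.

The two most frequent reciprocal classes, s+ r t+ and s r+ t, are the parental types, so the F1 was s+ r t+ / s r+ t.
The two rarest classes, s+ r+ t+ and s r t, are the double crossovers. Comparing them with the parentals, only the r allele has switched, so r is the middle locus and the order is t – r – s.
Crossovers in the t–r interval produce the single-crossover classes s+ r t and s r+ t+ (89 + 81 = 170) plus the double crossovers (11).
RF(t–r) = (170 + 11) / 875 = 181/875 = 0.2069 → 20.7 centimorgans.

20.7 centimorgans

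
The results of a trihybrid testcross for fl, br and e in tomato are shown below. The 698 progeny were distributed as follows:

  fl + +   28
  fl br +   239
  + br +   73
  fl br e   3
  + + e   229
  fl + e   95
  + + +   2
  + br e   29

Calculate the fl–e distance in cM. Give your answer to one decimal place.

The two most frequent reciprocal classes, + + e and fl br +, are the parental types, so the F1 was + + e / fl br +.
The two rarest classes, + + + and fl br e, are the double crossovers. Comparing them with the parentals, only the e allele has switched, so e is the middle locus and the order is fl – e – br.
Crossovers in the fl–e interval produce the single-crossover classes fl + e and + br + (95 + 73 = 168) plus the double crossovers (5).
RF(fl–e) = (168 + 5) / 698 = 173/698 = 0.2479 → 24.8 cM.

24.8 cM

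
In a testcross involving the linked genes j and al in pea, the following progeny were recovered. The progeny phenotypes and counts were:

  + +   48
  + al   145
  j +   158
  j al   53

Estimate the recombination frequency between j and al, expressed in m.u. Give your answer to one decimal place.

The two most frequent classes, + al (145) and j + (158), are the parental types, so the F1 was + al / j +.
The recombinant classes are + + and j al: 48 + 53 = 101.
Recombination frequency = 101/404 = 0.2500 ≈ 25.0%, i.e. 25.0 m.u.

25.0 m.u.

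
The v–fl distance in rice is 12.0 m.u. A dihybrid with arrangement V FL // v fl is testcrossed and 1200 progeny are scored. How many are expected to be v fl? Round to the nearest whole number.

528

A map distance of 12.0 m.u. corresponds to a recombination frequency of 0.120.
The F1 is V FL / v fl, so v fl is a parental gamete class with expected frequency (1 − r)/2 = 0.880/2 = 0.4400.
Expected number = 0.4400 × 1200 = 528.00 ≈ 528.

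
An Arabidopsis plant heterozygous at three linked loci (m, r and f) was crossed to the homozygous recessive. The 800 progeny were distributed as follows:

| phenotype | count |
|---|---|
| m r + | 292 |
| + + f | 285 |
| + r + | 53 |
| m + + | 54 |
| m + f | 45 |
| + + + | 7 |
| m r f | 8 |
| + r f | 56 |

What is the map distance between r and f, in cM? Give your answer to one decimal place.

The two most frequent reciprocal classes, + + f and m r +, are the parental types, so the F1 was + + f / m r +.
The two rarest classes, + + + and m r f, are the double crossovers. Comparing them with the parentals, only the f allele has switched, so f is the middle locus and the order is r – f – m.
Crossovers in the r–f interval produce the single-crossover classes + r f and m + + (56 + 54 = 110) plus the double crossovers (15).
RF(r–f) = (110 + 15) / 800 = 125/800 = 0.1562 → 15.6 cM.

15.6 cM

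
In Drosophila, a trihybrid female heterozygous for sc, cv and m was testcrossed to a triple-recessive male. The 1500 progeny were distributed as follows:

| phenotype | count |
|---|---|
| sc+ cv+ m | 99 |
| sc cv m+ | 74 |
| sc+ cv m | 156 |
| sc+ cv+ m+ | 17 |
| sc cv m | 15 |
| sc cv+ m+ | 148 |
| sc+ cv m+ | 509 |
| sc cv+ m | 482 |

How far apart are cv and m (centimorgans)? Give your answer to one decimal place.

22.4 centimorgans

The two most frequent reciprocal classes, sc cv+ m and sc+ cv m+, are the parental types, so the F1 was sc cv+ m / sc+ cv m+.
The two rarest classes, sc cv m and sc+ cv+ m+, are the double crossovers. Comparing them with the parentals, only the cv allele has switched, so cv is the middle locus and the order is sc – cv – m.
Crossovers in the cv–m interval produce the single-crossover classes sc cv+ m+ and sc+ cv m (148 + 156 = 304) plus the double crossovers (32).
RF(cv–m) = (304 + 32) / 1500 = 336/1500 = 0.2240 → 22.4 centimorgans.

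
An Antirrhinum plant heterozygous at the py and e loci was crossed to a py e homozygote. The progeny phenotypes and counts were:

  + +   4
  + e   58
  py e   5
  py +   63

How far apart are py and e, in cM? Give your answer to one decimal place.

6.9 cM

The two most frequent classes, + e (58) and py + (63), are the parental types, so the F1 was + e / py +.
The recombinant classes are + + and py e: 4 + 5 = 9.
Recombination frequency = 9/130 = 0.0692 ≈ 6.9%, i.e. 6.9 cM.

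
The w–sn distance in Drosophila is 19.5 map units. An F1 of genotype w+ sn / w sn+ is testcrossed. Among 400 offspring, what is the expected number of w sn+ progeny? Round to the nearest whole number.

161

A map distance of 19.5 map units corresponds to a recombination frequency of 0.195.
The F1 is w+ sn / w sn+, so w sn+ is a parental gamete class with expected frequency (1 − r)/2 = 0.805/2 = 0.4025.
Expected number = 0.4025 × 400 = 161.00 ≈ 161.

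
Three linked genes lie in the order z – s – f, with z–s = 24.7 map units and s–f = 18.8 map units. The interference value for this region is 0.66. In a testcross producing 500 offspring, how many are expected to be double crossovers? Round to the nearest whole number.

Map distances give recombination frequencies of 0.247 and 0.188 for the two intervals.
With interference 0.66 (so coincidence = 0.34), expected double-crossover frequency = 0.247 × 0.188 × 0.34 = 0.01579.
Expected number = 0.01579 × 500 = 7.89 ≈ 8.

8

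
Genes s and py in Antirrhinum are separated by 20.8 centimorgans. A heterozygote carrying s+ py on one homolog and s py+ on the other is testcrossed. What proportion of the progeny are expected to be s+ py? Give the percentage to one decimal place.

A map distance of 20.8 centimorgans corresponds to a recombination frequency of 0.208.
The F1 is s+ py / s py+, so s+ py is a parental gamete class with expected frequency (1 − r)/2 = 0.792/2 = 0.3960.
That is 0.3960 = 39.6% of the progeny.

39.6%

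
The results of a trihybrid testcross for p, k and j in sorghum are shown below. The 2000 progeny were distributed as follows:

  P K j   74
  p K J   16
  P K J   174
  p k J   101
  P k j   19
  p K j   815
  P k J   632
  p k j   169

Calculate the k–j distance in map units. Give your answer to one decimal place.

The two most frequent reciprocal classes, P k J and p K j, are the parental types, so the F1 was P k J / p K j.
The two rarest classes, P k j and p K J, are the double crossovers. Comparing them with the parentals, only the j allele has switched, so j is the middle locus and the order is p – j – k.
Crossovers in the j–k interval produce the single-crossover classes P K J and p k j (174 + 169 = 343) plus the double crossovers (35).
RF(j–k) = (343 + 35) / 2000 = 378/2000 = 0.1890 → 18.9 map units.

18.9 map units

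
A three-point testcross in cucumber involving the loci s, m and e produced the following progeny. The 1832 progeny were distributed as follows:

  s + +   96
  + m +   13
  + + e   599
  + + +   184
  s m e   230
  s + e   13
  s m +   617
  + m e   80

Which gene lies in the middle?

s

The two most frequent reciprocal classes, s m + and + + e, are the parental types, so the F1 was s m + / + + e.
The two rarest classes, + m + and s + e, are the double crossovers. Comparing them with the parentals, only the s allele has switched, so s is the middle locus and the order is m – s – e.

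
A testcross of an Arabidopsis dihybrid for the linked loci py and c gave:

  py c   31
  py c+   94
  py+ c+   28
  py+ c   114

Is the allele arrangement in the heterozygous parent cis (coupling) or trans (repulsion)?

The two most frequent classes are py+ c (114) and py c+ (94); these are the parental (non-recombinant) types.
So the F1 carried py+ c on one chromosome and py c+ on the other — the recessive alleles are on opposite chromosomes (trans / repulsion).

trans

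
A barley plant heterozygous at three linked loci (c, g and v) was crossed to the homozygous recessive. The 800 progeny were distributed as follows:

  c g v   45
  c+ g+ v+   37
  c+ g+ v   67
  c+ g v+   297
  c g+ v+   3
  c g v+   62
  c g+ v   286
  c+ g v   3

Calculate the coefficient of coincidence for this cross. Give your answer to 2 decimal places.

The two most frequent reciprocal classes, c+ g v+ and c g+ v, are the parental types, so the F1 was c+ g v+ / c g+ v.
The two rarest classes, c+ g v and c g+ v+, are the double crossovers. Comparing them with the parentals, only the v allele has switched, so v is the middle locus and the order is c – v – g.
c–v: (129 + 6)/800 = 0.1688; v–g: (82 + 6)/800 = 0.1100.
Expected DCO frequency = 0.1688 × 0.1100 ≈ 0.01857; observed = 6/800 ≈ 0.00750.
Coefficient of coincidence = 0.00750/0.01857 ≈ 0.40.

0.40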